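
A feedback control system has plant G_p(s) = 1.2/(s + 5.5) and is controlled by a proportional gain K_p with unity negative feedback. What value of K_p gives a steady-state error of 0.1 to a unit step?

K_p = 41.2

Steady-state error for a unit step on this type-0 loop is 1/(1 + K_p·G_p(0)).
G_p(0) = 0.2182. Require 1/(1 + K_p·0.2182) = 0.1, so 1 + 0.2182·K_p = 10.
K_p = (10 − 1)/0.2182 = 41.2.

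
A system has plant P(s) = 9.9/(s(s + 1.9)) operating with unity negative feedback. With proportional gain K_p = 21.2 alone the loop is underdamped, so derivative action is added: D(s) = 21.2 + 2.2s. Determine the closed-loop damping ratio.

Forward path: (21.2 + 2.2s)·9.9/(s(s+1.9)). The closed-loop characteristic equation is s² + (1.9 + 9.9·2.2)s + 9.9·21.2 = 0.
That is s² + 23.68s + 209.9 = 0, so ω_n = 14.49 rad/s and ζ = 23.68/(2·14.49) = 0.8173.

ζ = 0.817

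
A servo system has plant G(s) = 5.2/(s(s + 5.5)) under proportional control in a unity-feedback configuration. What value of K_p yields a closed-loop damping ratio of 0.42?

K_p = 8.24

Closed-loop characteristic equation: s² + 5.5s + K_p·5.2 = 0.
So ω_n = √(5.2K_p) and 2ζω_n = 5.5, giving ζ = 5.5/(2√(5.2K_p)).
Setting ζ = 0.42: √(5.2K_p) = 5.5/(2·0.42) = 6.548, so K_p = 42.87/5.2 = 8.24.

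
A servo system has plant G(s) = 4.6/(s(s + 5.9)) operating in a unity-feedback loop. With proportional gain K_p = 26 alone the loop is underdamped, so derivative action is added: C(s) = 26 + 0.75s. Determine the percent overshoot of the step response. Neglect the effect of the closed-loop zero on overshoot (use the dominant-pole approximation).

Forward path: (26 + 0.75s)·4.6/(s(s+5.9)). The closed-loop characteristic equation is s² + (5.9 + 4.6·0.75)s + 4.6·26 = 0.
That is s² + 9.35s + 119.6 = 0, so ω_n = 10.94 rad/s and ζ = 9.35/(2·10.94) = 0.4275.
%OS = 100·exp(−πζ/√(1−ζ²)) = 22.6%.

22.6%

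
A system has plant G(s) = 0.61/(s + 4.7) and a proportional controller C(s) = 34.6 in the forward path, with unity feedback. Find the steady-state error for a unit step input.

The loop is type 0. Static position error constant K_pos = C(0)·G(0) = 34.6·0.1298 = 4.491.
Steady-state error to a unit step: e_ss = 1/(1+K_pos) = 1/5.491 = 0.182.

0.182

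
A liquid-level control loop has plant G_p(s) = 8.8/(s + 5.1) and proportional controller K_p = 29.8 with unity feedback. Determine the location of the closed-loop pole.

s = -267.3

Closed-loop transfer function: T(s) = K_p·G_p(s)/(1 + K_p·G_p(s)) = 262.2/(s + 5.1 + 262.2) = 262.2/(s + 267.3).
The closed-loop pole is at s = −267.3.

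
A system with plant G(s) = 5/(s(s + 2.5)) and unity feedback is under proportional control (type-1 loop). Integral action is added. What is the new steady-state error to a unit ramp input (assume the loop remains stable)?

0

The integrator raises the loop to type 2, so K_v → ∞ and e_ss to a ramp is zero.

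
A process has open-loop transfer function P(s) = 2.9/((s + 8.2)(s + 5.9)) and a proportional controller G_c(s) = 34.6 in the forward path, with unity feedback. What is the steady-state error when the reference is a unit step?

The loop is type 0. Static position error constant K_pos = G_c(0)·P(0) = 34.6·0.05994 = 2.074.
Steady-state error to a unit step: e_ss = 1/(1+K_pos) = 1/3.074 = 0.325.

0.325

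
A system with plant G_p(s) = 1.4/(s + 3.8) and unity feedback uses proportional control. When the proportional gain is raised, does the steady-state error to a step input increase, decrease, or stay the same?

decrease

e_ss = 1/(1 + K_p·G_p(0)); a larger K_p raises the denominator, so e_ss decreases.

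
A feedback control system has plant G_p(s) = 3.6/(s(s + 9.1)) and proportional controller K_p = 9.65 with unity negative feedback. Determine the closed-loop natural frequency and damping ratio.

ω_n = 5.89 rad/s, ζ = 0.772

The closed-loop denominator is s(s+9.1) + 9.65·3.6 = s² + 9.1s + 34.74.
Matching s² + 2ζω_n s + ω_n²: ω_n = √34.74 = 5.894 rad/s and 2ζω_n = 9.1, so ζ = 9.1/(2·5.894) = 0.772.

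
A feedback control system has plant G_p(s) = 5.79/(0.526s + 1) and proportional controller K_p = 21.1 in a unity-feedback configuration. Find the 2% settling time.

Closed loop: T(s) = K_p·G_p/(1+K_p·G_p) = 122.2/(0.526s + 1 + 122.2), with pole at s = −(1 + 122.2)/0.526 = −234.2.
τ = 1/234.2 = 0.004271 s, so 2% settling time ≈ 4τ = 0.0171 s.

T_s ≈ 0.0171 s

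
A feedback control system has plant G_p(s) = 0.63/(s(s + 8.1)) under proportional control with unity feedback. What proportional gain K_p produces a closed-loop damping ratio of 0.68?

K_p = 56.3

Closed-loop characteristic equation: s² + 8.1s + K_p·0.63 = 0.
So ω_n = √(0.63K_p) and 2ζω_n = 8.1, giving ζ = 8.1/(2√(0.63K_p)).
Setting ζ = 0.68: √(0.63K_p) = 8.1/(2·0.68) = 5.956, so K_p = 35.47/0.63 = 56.3.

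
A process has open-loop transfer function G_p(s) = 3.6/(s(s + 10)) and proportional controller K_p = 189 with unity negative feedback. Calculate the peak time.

T_p = 0.123 s

Closed-loop characteristic equation: s² + 10s + 680.4 = 0, so ω_n = 26.08 rad/s and ζ = 10/(2·26.08) = 0.1917.
Damped frequency ω_d = ω_n√(1−ζ²) = 25.6 rad/s, so peak time T_p = π/ω_d = 0.123 s.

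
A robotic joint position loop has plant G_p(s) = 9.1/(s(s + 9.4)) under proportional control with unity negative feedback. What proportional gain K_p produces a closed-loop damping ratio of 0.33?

Closed-loop characteristic equation: s² + 9.4s + K_p·9.1 = 0.
So ω_n = √(9.1K_p) and 2ζω_n = 9.4, giving ζ = 9.4/(2√(9.1K_p)).
Setting ζ = 0.33: √(9.1K_p) = 9.4/(2·0.33) = 14.24, so K_p = 202.8/9.1 = 22.3.

K_p = 22.3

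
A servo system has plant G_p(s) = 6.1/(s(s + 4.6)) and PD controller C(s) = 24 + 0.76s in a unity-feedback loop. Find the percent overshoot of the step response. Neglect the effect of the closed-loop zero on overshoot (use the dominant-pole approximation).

27.3%

Forward path: (24 + 0.76s)·6.1/(s(s+4.6)). The closed-loop characteristic equation is s² + (4.6 + 6.1·0.76)s + 6.1·24 = 0.
That is s² + 9.236s + 146.4 = 0, so ω_n = 12.1 rad/s and ζ = 9.236/(2·12.1) = 0.3817.
%OS = 100·exp(−πζ/√(1−ζ²)) = 27.3%.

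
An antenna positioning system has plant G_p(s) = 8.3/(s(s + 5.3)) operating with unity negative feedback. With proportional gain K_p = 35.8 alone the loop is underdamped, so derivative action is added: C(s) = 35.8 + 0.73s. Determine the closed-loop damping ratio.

Forward path: (35.8 + 0.73s)·8.3/(s(s+5.3)). The closed-loop characteristic equation is s² + (5.3 + 8.3·0.73)s + 8.3·35.8 = 0.
That is s² + 11.36s + 297.1 = 0, so ω_n = 17.24 rad/s and ζ = 11.36/(2·17.24) = 0.3295.

ζ = 0.329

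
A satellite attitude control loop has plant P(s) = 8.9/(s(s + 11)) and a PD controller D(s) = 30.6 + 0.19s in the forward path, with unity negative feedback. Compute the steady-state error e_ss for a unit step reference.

0

The open loop D(s)P(s) has a pole at the origin (type 1), so the static position error constant is infinite and e_ss = 1/(1+∞) = 0.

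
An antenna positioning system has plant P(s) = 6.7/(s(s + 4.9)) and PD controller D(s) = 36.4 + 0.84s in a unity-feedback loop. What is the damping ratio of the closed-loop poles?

ζ = 0.337

Forward path: (36.4 + 0.84s)·6.7/(s(s+4.9)). The closed-loop characteristic equation is s² + (4.9 + 6.7·0.84)s + 6.7·36.4 = 0.
That is s² + 10.53s + 243.9 = 0, so ω_n = 15.62 rad/s and ζ = 10.53/(2·15.62) = 0.3371.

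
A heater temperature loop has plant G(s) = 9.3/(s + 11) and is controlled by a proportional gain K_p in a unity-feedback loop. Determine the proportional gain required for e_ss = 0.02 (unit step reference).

K_p = 58

For a type-0 loop with proportional control, e_ss = 1/(1 + K_p·G(0)).
G(0) = 0.8455. Require 1/(1 + K_p·0.8455) = 0.02, so 1 + 0.8455·K_p = 50.
K_p = (50 − 1)/0.8455 = 58.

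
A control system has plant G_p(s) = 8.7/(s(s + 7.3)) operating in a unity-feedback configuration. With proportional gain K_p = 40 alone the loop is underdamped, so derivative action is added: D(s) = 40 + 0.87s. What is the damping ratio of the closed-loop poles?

ζ = 0.399

Forward path: (40 + 0.87s)·8.7/(s(s+7.3)). The closed-loop characteristic equation is s² + (7.3 + 8.7·0.87)s + 8.7·40 = 0.
That is s² + 14.87s + 348 = 0, so ω_n = 18.65 rad/s and ζ = 14.87/(2·18.65) = 0.3985.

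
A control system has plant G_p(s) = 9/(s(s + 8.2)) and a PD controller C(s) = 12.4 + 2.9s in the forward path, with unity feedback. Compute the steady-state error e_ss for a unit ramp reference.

The loop has one pole at the origin (type 1). Velocity error constant K_v = lim_{s→0} s·C(s)G_p(s) = 12.4·9/8.2 = 13.61.
Steady-state error to a unit ramp: e_ss = 1/K_v = 0.0735.

0.0735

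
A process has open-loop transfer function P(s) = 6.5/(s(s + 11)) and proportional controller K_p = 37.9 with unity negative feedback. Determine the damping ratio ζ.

The closed-loop denominator is s(s+11) + 37.9·6.5 = s² + 11s + 246.3.
Matching s² + 2ζω_n s + ω_n²: ω_n = √246.3 = 15.7 rad/s and 2ζω_n = 11, so ζ = 11/(2·15.7) = 0.35.

ζ = 0.35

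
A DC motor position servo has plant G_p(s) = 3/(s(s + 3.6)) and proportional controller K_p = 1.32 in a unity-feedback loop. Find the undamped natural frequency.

ω_n = 1.99 rad/s

With unity feedback the closed-loop characteristic equation is s² + 3.6s + 1.32·3 = s² + 3.6s + 3.96 = 0.
So ω_n² = 3.96 ⇒ ω_n = 1.99 rad/s, and ζ = 3.6/(2ω_n) = 0.905.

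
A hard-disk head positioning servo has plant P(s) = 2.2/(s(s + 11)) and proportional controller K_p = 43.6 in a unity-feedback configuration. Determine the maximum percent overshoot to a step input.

11.9%

Closed-loop characteristic equation: s² + 11s + 95.92 = 0, so ω_n = 9.794 rad/s and ζ = 11/(2·9.794) = 0.5616.
%OS = 100·exp(−πζ/√(1−ζ²)) = 100·exp(−π·0.5616/√0.6846) = 11.9%.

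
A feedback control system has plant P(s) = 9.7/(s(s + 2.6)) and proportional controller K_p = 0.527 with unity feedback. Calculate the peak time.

Closed-loop characteristic equation: s² + 2.6s + 5.112 = 0, so ω_n = 2.261 rad/s and ζ = 2.6/(2·2.261) = 0.575.
Damped frequency ω_d = ω_n√(1−ζ²) = 1.85 rad/s, so peak time T_p = π/ω_d = 1.7 s.

T_p = 1.7 s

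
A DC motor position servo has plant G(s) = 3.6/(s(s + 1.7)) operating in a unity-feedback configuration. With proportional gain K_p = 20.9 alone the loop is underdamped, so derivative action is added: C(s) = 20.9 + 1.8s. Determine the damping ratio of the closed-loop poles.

Forward path: (20.9 + 1.8s)·3.6/(s(s+1.7)). The closed-loop characteristic equation is s² + (1.7 + 3.6·1.8)s + 3.6·20.9 = 0.
That is s² + 8.18s + 75.24 = 0, so ω_n = 8.674 rad/s and ζ = 8.18/(2·8.674) = 0.4715.

ζ = 0.472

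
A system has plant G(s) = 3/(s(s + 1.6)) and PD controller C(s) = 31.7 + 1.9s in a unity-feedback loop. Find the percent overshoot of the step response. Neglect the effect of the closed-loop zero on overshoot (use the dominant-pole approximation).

Forward path: (31.7 + 1.9s)·3/(s(s+1.6)). The closed-loop characteristic equation is s² + (1.6 + 3·1.9)s + 3·31.7 = 0.
That is s² + 7.3s + 95.1 = 0, so ω_n = 9.752 rad/s and ζ = 7.3/(2·9.752) = 0.3743.
%OS = 100·exp(−πζ/√(1−ζ²)) = 28.1%.

28.1%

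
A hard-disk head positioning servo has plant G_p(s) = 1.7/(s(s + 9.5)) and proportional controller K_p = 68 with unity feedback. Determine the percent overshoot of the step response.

Closed-loop characteristic equation: s² + 9.5s + 115.6 = 0, so ω_n = 10.75 rad/s and ζ = 9.5/(2·10.75) = 0.4418.
%OS = 100·exp(−πζ/√(1−ζ²)) = 100·exp(−π·0.4418/√0.8048) = 21.3%.

21.3%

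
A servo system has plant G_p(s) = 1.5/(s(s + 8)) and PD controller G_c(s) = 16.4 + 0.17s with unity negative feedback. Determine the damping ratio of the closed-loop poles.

Forward path: (16.4 + 0.17s)·1.5/(s(s+8)). The closed-loop characteristic equation is s² + (8 + 1.5·0.17)s + 1.5·16.4 = 0.
That is s² + 8.255s + 24.6 = 0, so ω_n = 4.96 rad/s and ζ = 8.255/(2·4.96) = 0.8322.

ζ = 0.832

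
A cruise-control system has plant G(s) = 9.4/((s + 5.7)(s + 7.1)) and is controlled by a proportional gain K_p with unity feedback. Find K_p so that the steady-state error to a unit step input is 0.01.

K_p = 426

For a type-0 loop with proportional control, e_ss = 1/(1 + K_p·G(0)).
G(0) = 0.2323. Require 1/(1 + K_p·0.2323) = 0.01, so 1 + 0.2323·K_p = 100.
K_p = (100 − 1)/0.2323 = 426.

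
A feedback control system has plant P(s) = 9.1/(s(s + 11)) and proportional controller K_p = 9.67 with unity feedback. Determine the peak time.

T_p = 0.413 s

Closed-loop characteristic equation: s² + 11s + 88 = 0, so ω_n = 9.381 rad/s and ζ = 11/(2·9.381) = 0.5863.
Damped frequency ω_d = ω_n√(1−ζ²) = 7.599 rad/s, so peak time T_p = π/ω_d = 0.413 s.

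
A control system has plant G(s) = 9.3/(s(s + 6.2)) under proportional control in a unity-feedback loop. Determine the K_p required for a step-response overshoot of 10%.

From %OS = 100·exp(−πζ/√(1−ζ²)) = 10%, ζ = −ln(0.1)/√(π²+ln²(0.1)) = 0.5912.
Characteristic equation s² + 6.2s + 9.3K_p = 0 gives ζ = 6.2/(2√(9.3K_p)).
Setting ζ = 0.5912: √(9.3K_p) = 6.2/(2·0.5912) = 5.244, so K_p = 27.5/9.3 = 2.96.

K_p = 2.96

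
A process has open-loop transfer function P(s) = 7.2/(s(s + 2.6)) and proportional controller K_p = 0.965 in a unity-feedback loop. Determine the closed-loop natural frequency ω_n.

ω_n = 2.64 rad/s

The closed-loop denominator is s(s+2.6) + 0.965·7.2 = s² + 2.6s + 6.948.
Matching s² + 2ζω_n s + ω_n²: ω_n = √6.948 = 2.636 rad/s and 2ζω_n = 2.6, so ζ = 2.6/(2·2.636) = 0.493.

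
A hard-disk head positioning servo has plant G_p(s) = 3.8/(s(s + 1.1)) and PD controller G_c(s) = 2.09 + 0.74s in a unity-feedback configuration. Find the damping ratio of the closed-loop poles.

ζ = 0.694

Forward path: (2.09 + 0.74s)·3.8/(s(s+1.1)). The closed-loop characteristic equation is s² + (1.1 + 3.8·0.74)s + 3.8·2.09 = 0.
That is s² + 3.912s + 7.942 = 0, so ω_n = 2.818 rad/s and ζ = 3.912/(2·2.818) = 0.6941.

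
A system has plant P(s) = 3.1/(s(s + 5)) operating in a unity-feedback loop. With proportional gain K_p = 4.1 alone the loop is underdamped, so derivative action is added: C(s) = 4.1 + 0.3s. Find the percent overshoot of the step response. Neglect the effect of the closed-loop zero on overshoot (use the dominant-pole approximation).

0.905%

Forward path: (4.1 + 0.3s)·3.1/(s(s+5)). The closed-loop characteristic equation is s² + (5 + 3.1·0.3)s + 3.1·4.1 = 0.
That is s² + 5.93s + 12.71 = 0, so ω_n = 3.565 rad/s and ζ = 5.93/(2·3.565) = 0.8317.
%OS = 100·exp(−πζ/√(1−ζ²)) = 0.905%.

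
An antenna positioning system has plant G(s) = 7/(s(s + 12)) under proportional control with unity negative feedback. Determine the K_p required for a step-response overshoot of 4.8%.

From %OS = 100·exp(−πζ/√(1−ζ²)) = 4.8%, ζ = −ln(0.048)/√(π²+ln²(0.048)) = 0.695.
Characteristic equation s² + 12s + 7K_p = 0 gives ζ = 12/(2√(7K_p)).
Setting ζ = 0.695: √(7K_p) = 12/(2·0.695) = 8.633, so K_p = 74.53/7 = 10.6.

K_p = 10.6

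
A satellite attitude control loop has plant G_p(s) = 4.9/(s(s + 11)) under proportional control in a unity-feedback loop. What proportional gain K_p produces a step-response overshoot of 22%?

K_p = 32.8

From %OS = 100·exp(−πζ/√(1−ζ²)) = 22%, ζ = −ln(0.22)/√(π²+ln²(0.22)) = 0.4342.
Characteristic equation s² + 11s + 4.9K_p = 0 gives ζ = 11/(2√(4.9K_p)).
Setting ζ = 0.4342: √(4.9K_p) = 11/(2·0.4342) = 12.67, so K_p = 160.5/4.9 = 32.8.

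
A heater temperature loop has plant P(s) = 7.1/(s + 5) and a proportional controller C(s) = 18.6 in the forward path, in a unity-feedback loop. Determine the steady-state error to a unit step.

0.0365

The loop is type 0. Static position error constant K_pos = C(0)·P(0) = 18.6·1.42 = 26.41.
Steady-state error to a unit step: e_ss = 1/(1+K_pos) = 1/27.41 = 0.0365.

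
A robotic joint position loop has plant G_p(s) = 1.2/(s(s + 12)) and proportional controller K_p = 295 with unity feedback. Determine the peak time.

T_p = 0.176 s

The closed-loop denominator s² + 12s + 354 gives ω_n = √354 = 18.81 and ζ = 12/(2ω_n) = 0.3189.
Damped frequency ω_d = ω_n√(1−ζ²) = 17.83 rad/s, so peak time T_p = π/ω_d = 0.176 s.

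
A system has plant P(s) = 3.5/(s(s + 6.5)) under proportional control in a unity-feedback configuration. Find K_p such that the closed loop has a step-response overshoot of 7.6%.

K_p = 7.5

From %OS = 100·exp(−πζ/√(1−ζ²)) = 7.6%, ζ = −ln(0.076)/√(π²+ln²(0.076)) = 0.6342.
Characteristic equation s² + 6.5s + 3.5K_p = 0 gives ζ = 6.5/(2√(3.5K_p)).
Setting ζ = 0.6342: √(3.5K_p) = 6.5/(2·0.6342) = 5.124, so K_p = 26.26/3.5 = 7.5.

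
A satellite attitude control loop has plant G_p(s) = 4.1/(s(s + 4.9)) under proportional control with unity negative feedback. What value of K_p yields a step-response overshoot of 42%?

K_p = 20.7

From %OS = 100·exp(−πζ/√(1−ζ²)) = 42%, ζ = −ln(0.42)/√(π²+ln²(0.42)) = 0.2662.
Characteristic equation s² + 4.9s + 4.1K_p = 0 gives ζ = 4.9/(2√(4.1K_p)).
Setting ζ = 0.2662: √(4.1K_p) = 4.9/(2·0.2662) = 9.205, so K_p = 84.72/4.1 = 20.7.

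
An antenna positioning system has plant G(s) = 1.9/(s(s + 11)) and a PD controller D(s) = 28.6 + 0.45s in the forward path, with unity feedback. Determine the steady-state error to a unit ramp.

The loop has one pole at the origin (type 1). Velocity error constant K_v = lim_{s→0} s·D(s)G(s) = 28.6·1.9/11 = 4.94.
Steady-state error to a unit ramp: e_ss = 1/K_v = 0.202.

0.202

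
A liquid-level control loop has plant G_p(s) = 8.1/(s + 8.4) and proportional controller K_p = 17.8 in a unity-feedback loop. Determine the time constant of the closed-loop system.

τ = 0.00655 s

Closed-loop transfer function: T(s) = K_p·G_p(s)/(1 + K_p·G_p(s)) = 144.2/(s + 8.4 + 144.2) = 144.2/(s + 152.6).
Time constant τ = 1/152.6 = 0.00655 s.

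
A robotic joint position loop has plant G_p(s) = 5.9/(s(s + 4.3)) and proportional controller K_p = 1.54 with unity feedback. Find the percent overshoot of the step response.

4.09%

Closed-loop characteristic equation: s² + 4.3s + 9.086 = 0, so ω_n = 3.014 rad/s and ζ = 4.3/(2·3.014) = 0.7133.
%OS = 100·exp(−πζ/√(1−ζ²)) = 100·exp(−π·0.7133/√0.4913) = 4.09%.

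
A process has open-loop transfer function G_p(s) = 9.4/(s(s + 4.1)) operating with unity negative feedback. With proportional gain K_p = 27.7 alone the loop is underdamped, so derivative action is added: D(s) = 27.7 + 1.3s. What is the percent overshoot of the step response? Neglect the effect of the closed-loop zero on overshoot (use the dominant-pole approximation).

15.9%

Forward path: (27.7 + 1.3s)·9.4/(s(s+4.1)). The closed-loop characteristic equation is s² + (4.1 + 9.4·1.3)s + 9.4·27.7 = 0.
That is s² + 16.32s + 260.4 = 0, so ω_n = 16.14 rad/s and ζ = 16.32/(2·16.14) = 0.5057.
%OS = 100·exp(−πζ/√(1−ζ²)) = 15.9%.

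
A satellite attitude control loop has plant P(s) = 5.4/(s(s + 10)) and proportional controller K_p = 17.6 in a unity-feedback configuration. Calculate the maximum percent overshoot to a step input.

From 1 + K_pP(s) = 0: s² + 10s + 95.04 = 0 ⇒ ω_n = 9.749, ζ = 0.5129.
%OS = 100·exp(−πζ/√(1−ζ²)) = 100·exp(−π·0.5129/√0.737) = 15.3%.

15.3%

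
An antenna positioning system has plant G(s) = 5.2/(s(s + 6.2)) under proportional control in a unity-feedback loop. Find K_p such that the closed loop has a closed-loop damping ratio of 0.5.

K_p = 7.39

Closed-loop characteristic equation: s² + 6.2s + K_p·5.2 = 0.
So ω_n = √(5.2K_p) and 2ζω_n = 6.2, giving ζ = 6.2/(2√(5.2K_p)).
Setting ζ = 0.5: √(5.2K_p) = 6.2/(2·0.5) = 6.2, so K_p = 38.44/5.2 = 7.39.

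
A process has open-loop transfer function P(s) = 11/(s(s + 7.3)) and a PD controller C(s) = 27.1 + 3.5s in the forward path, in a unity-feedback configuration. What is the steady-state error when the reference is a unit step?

0

The open loop C(s)P(s) has a pole at the origin (type 1), so the static position error constant is infinite and e_ss = 1/(1+∞) = 0.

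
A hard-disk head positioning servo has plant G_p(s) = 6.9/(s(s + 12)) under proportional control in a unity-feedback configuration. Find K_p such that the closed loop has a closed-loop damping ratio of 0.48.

Closed-loop characteristic equation: s² + 12s + K_p·6.9 = 0.
So ω_n = √(6.9K_p) and 2ζω_n = 12, giving ζ = 12/(2√(6.9K_p)).
Setting ζ = 0.48: √(6.9K_p) = 12/(2·0.48) = 12.5, so K_p = 156.2/6.9 = 22.6.

K_p = 22.6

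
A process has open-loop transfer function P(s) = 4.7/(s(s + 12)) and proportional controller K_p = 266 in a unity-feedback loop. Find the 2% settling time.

T_s ≈ 0.667 s

From 1 + K_pP(s) = 0: s² + 12s + 1250 = 0 ⇒ ω_n = 35.36, ζ = 0.1697.
2% settling time T_s ≈ 4/(ζω_n) = 4/6 = 0.667 s.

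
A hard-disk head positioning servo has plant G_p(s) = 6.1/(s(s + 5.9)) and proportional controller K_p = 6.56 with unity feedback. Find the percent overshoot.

Closed-loop characteristic equation: s² + 5.9s + 40.02 = 0, so ω_n = 6.326 rad/s and ζ = 5.9/(2·6.326) = 0.4663.
%OS = 100·exp(−πζ/√(1−ζ²)) = 100·exp(−π·0.4663/√0.7825) = 19.1%.

19.1%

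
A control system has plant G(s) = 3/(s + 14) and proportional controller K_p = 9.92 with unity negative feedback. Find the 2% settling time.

Closed-loop transfer function: T(s) = K_p·G(s)/(1 + K_p·G(s)) = 29.76/(s + 14 + 29.76) = 29.76/(s + 43.76).
Time constant τ = 1/43.76 = 0.02285 s, so the 2% settling time is about 4τ = 0.0914 s.

T_s ≈ 0.0914 s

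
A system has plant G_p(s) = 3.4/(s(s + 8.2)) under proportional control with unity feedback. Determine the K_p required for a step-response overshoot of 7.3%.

From %OS = 100·exp(−πζ/√(1−ζ²)) = 7.3%, ζ = −ln(0.073)/√(π²+ln²(0.073)) = 0.6401.
Characteristic equation s² + 8.2s + 3.4K_p = 0 gives ζ = 8.2/(2√(3.4K_p)).
Setting ζ = 0.6401: √(3.4K_p) = 8.2/(2·0.6401) = 6.405, so K_p = 41.03/3.4 = 12.1.

K_p = 12.1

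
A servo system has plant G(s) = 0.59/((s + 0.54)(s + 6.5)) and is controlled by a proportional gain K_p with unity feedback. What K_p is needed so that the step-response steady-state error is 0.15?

Steady-state error for a unit step on this type-0 loop is 1/(1 + K_p·G(0)).
G(0) = 0.1681. Require 1/(1 + K_p·0.1681) = 0.15, so 1 + 0.1681·K_p = 6.667.
K_p = (6.667 − 1)/0.1681 = 33.7.

K_p = 33.7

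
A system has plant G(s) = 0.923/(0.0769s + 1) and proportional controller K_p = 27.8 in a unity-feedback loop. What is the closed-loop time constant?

Closed loop: T(s) = K_p·G/(1+K_p·G) = 25.66/(0.0769s + 1 + 25.66), with pole at s = −(1 + 25.66)/0.0769 = −346.7.
Closed-loop time constant τ = 1/346.7 = 0.00288 s.

τ = 0.00288 s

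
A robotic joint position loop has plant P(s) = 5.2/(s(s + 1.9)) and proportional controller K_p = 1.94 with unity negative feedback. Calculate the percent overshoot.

37.4%

The closed-loop denominator s² + 1.9s + 10.09 gives ω_n = √10.09 = 3.176 and ζ = 1.9/(2ω_n) = 0.2991.
%OS = 100·exp(−πζ/√(1−ζ²)) = 100·exp(−π·0.2991/√0.9105) = 37.4%.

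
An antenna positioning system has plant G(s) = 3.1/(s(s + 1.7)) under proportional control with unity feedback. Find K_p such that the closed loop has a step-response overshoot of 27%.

K_p = 1.57

From %OS = 100·exp(−πζ/√(1−ζ²)) = 27%, ζ = −ln(0.27)/√(π²+ln²(0.27)) = 0.3847.
Characteristic equation s² + 1.7s + 3.1K_p = 0 gives ζ = 1.7/(2√(3.1K_p)).
Setting ζ = 0.3847: √(3.1K_p) = 1.7/(2·0.3847) = 2.21, so K_p = 4.882/3.1 = 1.57.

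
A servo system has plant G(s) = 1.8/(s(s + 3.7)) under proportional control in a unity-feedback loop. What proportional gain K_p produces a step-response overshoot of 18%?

From %OS = 100·exp(−πζ/√(1−ζ²)) = 18%, ζ = −ln(0.18)/√(π²+ln²(0.18)) = 0.4791.
Characteristic equation s² + 3.7s + 1.8K_p = 0 gives ζ = 3.7/(2√(1.8K_p)).
Setting ζ = 0.4791: √(1.8K_p) = 3.7/(2·0.4791) = 3.861, so K_p = 14.91/1.8 = 8.28.

K_p = 8.28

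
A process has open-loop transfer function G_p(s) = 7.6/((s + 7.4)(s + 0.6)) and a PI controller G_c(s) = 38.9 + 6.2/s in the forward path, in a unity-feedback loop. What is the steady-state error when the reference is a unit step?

0

The open loop G_c(s)G_p(s) has a pole at the origin (type 1), so the static position error constant is infinite and e_ss = 1/(1+∞) = 0.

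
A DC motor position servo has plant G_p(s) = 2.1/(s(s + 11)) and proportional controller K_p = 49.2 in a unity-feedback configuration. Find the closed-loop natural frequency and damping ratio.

1 + K_p·G_p(s) = 0 gives s² + 11s + 103.3 = 0.
So ω_n² = 103.3 ⇒ ω_n = 10.16 rad/s, and ζ = 11/(2ω_n) = 0.541.

ω_n = 10.2 rad/s, ζ = 0.541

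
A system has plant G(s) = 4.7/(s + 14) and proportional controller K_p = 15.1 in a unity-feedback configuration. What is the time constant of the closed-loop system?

Closed-loop transfer function: T(s) = K_p·G(s)/(1 + K_p·G(s)) = 70.97/(s + 14 + 70.97) = 70.97/(s + 84.97).
Time constant τ = 1/84.97 = 0.0118 s.

τ = 0.0118 s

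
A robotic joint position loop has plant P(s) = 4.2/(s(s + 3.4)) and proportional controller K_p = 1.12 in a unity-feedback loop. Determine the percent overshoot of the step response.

Closed-loop characteristic equation: s² + 3.4s + 4.704 = 0, so ω_n = 2.169 rad/s and ζ = 3.4/(2·2.169) = 0.7838.
%OS = 100·exp(−πζ/√(1−ζ²)) = 100·exp(−π·0.7838/√0.3856) = 1.9%.

1.9%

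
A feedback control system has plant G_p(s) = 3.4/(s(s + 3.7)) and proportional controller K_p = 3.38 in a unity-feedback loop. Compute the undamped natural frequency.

With unity feedback the closed-loop characteristic equation is s² + 3.7s + 3.38·3.4 = s² + 3.7s + 11.49 = 0.
So ω_n² = 11.49 ⇒ ω_n = 3.39 rad/s, and ζ = 3.7/(2ω_n) = 0.546.

ω_n = 3.39 rad/s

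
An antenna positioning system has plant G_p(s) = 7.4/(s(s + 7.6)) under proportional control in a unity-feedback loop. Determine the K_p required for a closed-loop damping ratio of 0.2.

Closed-loop characteristic equation: s² + 7.6s + K_p·7.4 = 0.
So ω_n = √(7.4K_p) and 2ζω_n = 7.6, giving ζ = 7.6/(2√(7.4K_p)).
Setting ζ = 0.2: √(7.4K_p) = 7.6/(2·0.2) = 19, so K_p = 361/7.4 = 48.8.

K_p = 48.8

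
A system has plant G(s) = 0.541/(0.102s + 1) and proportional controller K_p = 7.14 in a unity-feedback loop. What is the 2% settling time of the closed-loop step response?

Closed loop: T(s) = K_p·G/(1+K_p·G) = 3.863/(0.102s + 1 + 3.863), with pole at s = −(1 + 3.863)/0.102 = −47.67.
τ = 1/47.67 = 0.02098 s, so 2% settling time ≈ 4τ = 0.0839 s.

T_s ≈ 0.0839 s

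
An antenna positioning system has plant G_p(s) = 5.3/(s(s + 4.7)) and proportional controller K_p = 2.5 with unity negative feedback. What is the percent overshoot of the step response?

7.02%

Closed-loop characteristic equation: s² + 4.7s + 13.25 = 0, so ω_n = 3.64 rad/s and ζ = 4.7/(2·3.64) = 0.6456.
%OS = 100·exp(−πζ/√(1−ζ²)) = 100·exp(−π·0.6456/√0.5832) = 7.02%.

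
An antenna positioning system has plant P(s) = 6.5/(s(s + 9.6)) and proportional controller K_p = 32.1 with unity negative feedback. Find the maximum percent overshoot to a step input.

33.1%

Closed-loop characteristic equation: s² + 9.6s + 208.7 = 0, so ω_n = 14.44 rad/s and ζ = 9.6/(2·14.44) = 0.3323.
%OS = 100·exp(−πζ/√(1−ζ²)) = 100·exp(−π·0.3323/√0.8896) = 33.1%.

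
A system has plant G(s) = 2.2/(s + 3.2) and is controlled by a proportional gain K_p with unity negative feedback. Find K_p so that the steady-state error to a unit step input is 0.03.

K_p = 47

The loop is type 0, so e_ss(step) = 1/(1 + K_pos) with K_pos = K_p·G(0).
G(0) = 0.6875. Require 1/(1 + K_p·0.6875) = 0.03, so 1 + 0.6875·K_p = 33.33.
K_p = (33.33 − 1)/0.6875 = 47.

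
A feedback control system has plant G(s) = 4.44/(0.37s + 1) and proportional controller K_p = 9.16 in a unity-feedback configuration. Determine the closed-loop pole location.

s = -112.6

Closed loop: T(s) = K_p·G/(1+K_p·G) = 40.67/(0.37s + 1 + 40.67), with pole at s = −(1 + 40.67)/0.37 = −112.6.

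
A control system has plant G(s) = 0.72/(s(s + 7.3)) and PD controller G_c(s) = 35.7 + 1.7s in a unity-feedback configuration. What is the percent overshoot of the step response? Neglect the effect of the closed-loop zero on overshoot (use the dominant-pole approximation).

0.762%

Forward path: (35.7 + 1.7s)·0.72/(s(s+7.3)). The closed-loop characteristic equation is s² + (7.3 + 0.72·1.7)s + 0.72·35.7 = 0.
That is s² + 8.524s + 25.7 = 0, so ω_n = 5.07 rad/s and ζ = 8.524/(2·5.07) = 0.8406.
%OS = 100·exp(−πζ/√(1−ζ²)) = 0.762%.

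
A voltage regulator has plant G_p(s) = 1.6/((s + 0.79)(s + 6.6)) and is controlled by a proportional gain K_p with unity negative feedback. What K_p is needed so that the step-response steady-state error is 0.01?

K_p = 323

The loop is type 0, so e_ss(step) = 1/(1 + K_pos) with K_pos = K_p·G_p(0).
G_p(0) = 0.3069. Require 1/(1 + K_p·0.3069) = 0.01, so 1 + 0.3069·K_p = 100.
K_p = (100 − 1)/0.3069 = 323.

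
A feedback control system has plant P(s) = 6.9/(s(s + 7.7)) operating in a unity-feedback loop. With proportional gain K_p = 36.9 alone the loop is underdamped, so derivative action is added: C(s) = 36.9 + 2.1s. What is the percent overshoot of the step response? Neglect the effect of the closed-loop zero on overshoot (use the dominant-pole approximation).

4.79%

Forward path: (36.9 + 2.1s)·6.9/(s(s+7.7)). The closed-loop characteristic equation is s² + (7.7 + 6.9·2.1)s + 6.9·36.9 = 0.
That is s² + 22.19s + 254.6 = 0, so ω_n = 15.96 rad/s and ζ = 22.19/(2·15.96) = 0.6953.
%OS = 100·exp(−πζ/√(1−ζ²)) = 4.79%.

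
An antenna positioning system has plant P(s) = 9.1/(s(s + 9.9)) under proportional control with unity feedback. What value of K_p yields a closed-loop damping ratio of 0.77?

Closed-loop characteristic equation: s² + 9.9s + K_p·9.1 = 0.
So ω_n = √(9.1K_p) and 2ζω_n = 9.9, giving ζ = 9.9/(2√(9.1K_p)).
Setting ζ = 0.77: √(9.1K_p) = 9.9/(2·0.77) = 6.429, so K_p = 41.33/9.1 = 4.54.

K_p = 4.54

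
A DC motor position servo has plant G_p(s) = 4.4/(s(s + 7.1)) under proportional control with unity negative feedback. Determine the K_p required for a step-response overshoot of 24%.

From %OS = 100·exp(−πζ/√(1−ζ²)) = 24%, ζ = −ln(0.24)/√(π²+ln²(0.24)) = 0.4136.
Characteristic equation s² + 7.1s + 4.4K_p = 0 gives ζ = 7.1/(2√(4.4K_p)).
Setting ζ = 0.4136: √(4.4K_p) = 7.1/(2·0.4136) = 8.583, so K_p = 73.67/4.4 = 16.7.

K_p = 16.7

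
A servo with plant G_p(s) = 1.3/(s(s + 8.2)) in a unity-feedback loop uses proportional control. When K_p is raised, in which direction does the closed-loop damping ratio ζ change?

ζ = 8.2/(2√(1.3K_p)); increasing K_p raises the denominator, so ζ falls.

decrease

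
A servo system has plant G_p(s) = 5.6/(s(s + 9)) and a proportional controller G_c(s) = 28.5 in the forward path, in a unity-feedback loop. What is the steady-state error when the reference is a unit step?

0

The open loop G_c(s)G_p(s) has a pole at the origin (type 1), so the static position error constant is infinite and e_ss = 1/(1+∞) = 0.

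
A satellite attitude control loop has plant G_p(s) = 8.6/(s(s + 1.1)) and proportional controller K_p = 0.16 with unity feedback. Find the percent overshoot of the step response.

18.9%

From 1 + K_pG_p(s) = 0: s² + 1.1s + 1.376 = 0 ⇒ ω_n = 1.173, ζ = 0.4689.
%OS = 100·exp(−πζ/√(1−ζ²)) = 100·exp(−π·0.4689/√0.7802) = 18.9%.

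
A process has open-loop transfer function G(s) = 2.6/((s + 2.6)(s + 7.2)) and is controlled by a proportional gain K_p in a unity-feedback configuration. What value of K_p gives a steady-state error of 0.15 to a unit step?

For a type-0 loop with proportional control, e_ss = 1/(1 + K_p·G(0)).
G(0) = 0.1389. Require 1/(1 + K_p·0.1389) = 0.15, so 1 + 0.1389·K_p = 6.667.
K_p = (6.667 − 1)/0.1389 = 40.8.

K_p = 40.8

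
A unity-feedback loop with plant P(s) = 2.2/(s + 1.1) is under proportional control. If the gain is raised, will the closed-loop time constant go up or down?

decrease

The closed-loop bandwidth 1.1+K_p·2.2 grows with K_p, so τ shrinks.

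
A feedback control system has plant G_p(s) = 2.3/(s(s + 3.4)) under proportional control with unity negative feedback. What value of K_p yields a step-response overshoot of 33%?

From %OS = 100·exp(−πζ/√(1−ζ²)) = 33%, ζ = −ln(0.33)/√(π²+ln²(0.33)) = 0.3328.
Characteristic equation s² + 3.4s + 2.3K_p = 0 gives ζ = 3.4/(2√(2.3K_p)).
Setting ζ = 0.3328: √(2.3K_p) = 3.4/(2·0.3328) = 5.108, so K_p = 26.1/2.3 = 11.3.

K_p = 11.3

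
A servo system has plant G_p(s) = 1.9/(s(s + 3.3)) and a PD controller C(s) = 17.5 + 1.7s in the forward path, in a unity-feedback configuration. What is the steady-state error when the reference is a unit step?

0

The open loop C(s)G_p(s) has a pole at the origin (type 1), so the static position error constant is infinite and e_ss = 1/(1+∞) = 0.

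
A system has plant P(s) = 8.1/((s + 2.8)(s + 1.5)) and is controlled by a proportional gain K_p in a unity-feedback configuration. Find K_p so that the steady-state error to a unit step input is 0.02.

For a type-0 loop with proportional control, e_ss = 1/(1 + K_p·P(0)).
P(0) = 1.929. Require 1/(1 + K_p·1.929) = 0.02, so 1 + 1.929·K_p = 50.
K_p = (50 − 1)/1.929 = 25.4.

K_p = 25.4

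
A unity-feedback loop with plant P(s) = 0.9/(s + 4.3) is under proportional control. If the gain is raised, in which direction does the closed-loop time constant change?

decrease

Closed-loop pole is at s = −(4.3+K_p·0.9); larger K_p moves it further left, so τ = 1/(4.3+K_p·0.9) decreases.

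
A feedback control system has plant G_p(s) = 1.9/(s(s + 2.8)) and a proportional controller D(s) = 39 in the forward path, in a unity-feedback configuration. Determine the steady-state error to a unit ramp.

The loop has one pole at the origin (type 1). Velocity error constant K_v = lim_{s→0} s·D(s)G_p(s) = 39·1.9/2.8 = 26.46.
Steady-state error to a unit ramp: e_ss = 1/K_v = 0.0378.

0.0378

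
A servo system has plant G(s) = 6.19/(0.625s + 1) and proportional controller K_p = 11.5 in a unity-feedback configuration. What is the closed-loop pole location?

s = -115.5

Closed loop: T(s) = K_p·G/(1+K_p·G) = 71.19/(0.625s + 1 + 71.19), with pole at s = −(1 + 71.19)/0.625 = −115.5.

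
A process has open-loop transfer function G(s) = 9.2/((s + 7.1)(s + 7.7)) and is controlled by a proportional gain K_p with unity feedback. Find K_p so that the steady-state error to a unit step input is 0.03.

For a type-0 loop with proportional control, e_ss = 1/(1 + K_p·G(0)).
G(0) = 0.1683. Require 1/(1 + K_p·0.1683) = 0.03, so 1 + 0.1683·K_p = 33.33.
K_p = (33.33 − 1)/0.1683 = 192.

K_p = 192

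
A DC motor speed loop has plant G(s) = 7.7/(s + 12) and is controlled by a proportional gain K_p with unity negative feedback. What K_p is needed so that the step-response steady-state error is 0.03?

K_p = 50.4

For a type-0 loop with proportional control, e_ss = 1/(1 + K_p·G(0)).
G(0) = 0.6417. Require 1/(1 + K_p·0.6417) = 0.03, so 1 + 0.6417·K_p = 33.33.
K_p = (33.33 − 1)/0.6417 = 50.4.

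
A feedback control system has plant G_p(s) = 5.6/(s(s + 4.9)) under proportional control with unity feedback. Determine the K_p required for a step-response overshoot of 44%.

K_p = 16.8

From %OS = 100·exp(−πζ/√(1−ζ²)) = 44%, ζ = −ln(0.44)/√(π²+ln²(0.44)) = 0.2528.
Characteristic equation s² + 4.9s + 5.6K_p = 0 gives ζ = 4.9/(2√(5.6K_p)).
Setting ζ = 0.2528: √(5.6K_p) = 4.9/(2·0.2528) = 9.69, so K_p = 93.9/5.6 = 16.8.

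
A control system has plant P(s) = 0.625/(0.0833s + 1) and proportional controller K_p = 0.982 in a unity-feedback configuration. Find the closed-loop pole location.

s = -19.37

Closed loop: T(s) = K_p·P/(1+K_p·P) = 0.6138/(0.0833s + 1 + 0.6138), with pole at s = −(1 + 0.6138)/0.0833 = −19.37.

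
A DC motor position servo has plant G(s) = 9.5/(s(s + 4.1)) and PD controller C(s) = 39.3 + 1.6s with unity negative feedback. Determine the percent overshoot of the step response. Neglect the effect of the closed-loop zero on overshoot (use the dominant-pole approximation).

16.3%

Forward path: (39.3 + 1.6s)·9.5/(s(s+4.1)). The closed-loop characteristic equation is s² + (4.1 + 9.5·1.6)s + 9.5·39.3 = 0.
That is s² + 19.3s + 373.3 = 0, so ω_n = 19.32 rad/s and ζ = 19.3/(2·19.32) = 0.4994.
%OS = 100·exp(−πζ/√(1−ζ²)) = 16.3%.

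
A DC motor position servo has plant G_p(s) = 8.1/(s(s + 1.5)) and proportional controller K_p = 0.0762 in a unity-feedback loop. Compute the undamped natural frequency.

The closed-loop denominator is s(s+1.5) + 0.0762·8.1 = s² + 1.5s + 0.6172.
So ω_n² = 0.6172 ⇒ ω_n = 0.7856 rad/s, and ζ = 1.5/(2ω_n) = 0.955.

ω_n = 0.786 rad/s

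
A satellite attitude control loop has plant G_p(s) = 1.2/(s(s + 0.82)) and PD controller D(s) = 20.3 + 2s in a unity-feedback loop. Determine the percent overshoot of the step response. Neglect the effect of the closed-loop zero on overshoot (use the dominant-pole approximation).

Forward path: (20.3 + 2s)·1.2/(s(s+0.82)). The closed-loop characteristic equation is s² + (0.82 + 1.2·2)s + 1.2·20.3 = 0.
That is s² + 3.22s + 24.36 = 0, so ω_n = 4.936 rad/s and ζ = 3.22/(2·4.936) = 0.3262.
%OS = 100·exp(−πζ/√(1−ζ²)) = 33.8%.

33.8%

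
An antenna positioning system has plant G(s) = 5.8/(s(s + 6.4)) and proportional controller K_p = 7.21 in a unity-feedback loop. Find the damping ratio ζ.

ζ = 0.495

With unity feedback the closed-loop characteristic equation is s² + 6.4s + 7.21·5.8 = s² + 6.4s + 41.82 = 0.
Matching s² + 2ζω_n s + ω_n²: ω_n = √41.82 = 6.467 rad/s and 2ζω_n = 6.4, so ζ = 6.4/(2·6.467) = 0.495.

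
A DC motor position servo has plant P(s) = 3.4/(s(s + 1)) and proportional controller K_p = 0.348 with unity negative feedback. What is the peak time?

The closed-loop denominator s² + 1s + 1.183 gives ω_n = √1.183 = 1.088 and ζ = 1/(2ω_n) = 0.4597.
Damped frequency ω_d = ω_n√(1−ζ²) = 0.966 rad/s, so peak time T_p = π/ω_d = 3.25 s.

T_p = 3.25 s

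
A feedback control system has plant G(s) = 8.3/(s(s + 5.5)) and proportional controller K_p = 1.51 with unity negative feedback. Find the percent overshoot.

2.08%

The closed-loop denominator s² + 5.5s + 12.53 gives ω_n = √12.53 = 3.54 and ζ = 5.5/(2ω_n) = 0.7768.
%OS = 100·exp(−πζ/√(1−ζ²)) = 100·exp(−π·0.7768/√0.3966) = 2.08%.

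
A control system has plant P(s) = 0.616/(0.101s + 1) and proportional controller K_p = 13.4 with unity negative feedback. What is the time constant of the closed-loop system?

τ = 0.0109 s

Closed loop: T(s) = K_p·P/(1+K_p·P) = 8.254/(0.101s + 1 + 8.254), with pole at s = −(1 + 8.254)/0.101 = −91.63.
Closed-loop time constant τ = 1/91.63 = 0.0109 s.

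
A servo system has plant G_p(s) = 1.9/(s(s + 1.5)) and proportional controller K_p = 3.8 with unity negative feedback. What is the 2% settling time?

T_s ≈ 5.33 s

Closed-loop characteristic equation: s² + 1.5s + 7.22 = 0, so ω_n = 2.687 rad/s and ζ = 1.5/(2·2.687) = 0.2791.
2% settling time T_s ≈ 4/(ζω_n) = 4/0.75 = 5.33 s.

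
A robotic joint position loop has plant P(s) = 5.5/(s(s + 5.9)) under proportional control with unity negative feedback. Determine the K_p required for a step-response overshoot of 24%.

From %OS = 100·exp(−πζ/√(1−ζ²)) = 24%, ζ = −ln(0.24)/√(π²+ln²(0.24)) = 0.4136.
Characteristic equation s² + 5.9s + 5.5K_p = 0 gives ζ = 5.9/(2√(5.5K_p)).
Setting ζ = 0.4136: √(5.5K_p) = 5.9/(2·0.4136) = 7.133, so K_p = 50.87/5.5 = 9.25.

K_p = 9.25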